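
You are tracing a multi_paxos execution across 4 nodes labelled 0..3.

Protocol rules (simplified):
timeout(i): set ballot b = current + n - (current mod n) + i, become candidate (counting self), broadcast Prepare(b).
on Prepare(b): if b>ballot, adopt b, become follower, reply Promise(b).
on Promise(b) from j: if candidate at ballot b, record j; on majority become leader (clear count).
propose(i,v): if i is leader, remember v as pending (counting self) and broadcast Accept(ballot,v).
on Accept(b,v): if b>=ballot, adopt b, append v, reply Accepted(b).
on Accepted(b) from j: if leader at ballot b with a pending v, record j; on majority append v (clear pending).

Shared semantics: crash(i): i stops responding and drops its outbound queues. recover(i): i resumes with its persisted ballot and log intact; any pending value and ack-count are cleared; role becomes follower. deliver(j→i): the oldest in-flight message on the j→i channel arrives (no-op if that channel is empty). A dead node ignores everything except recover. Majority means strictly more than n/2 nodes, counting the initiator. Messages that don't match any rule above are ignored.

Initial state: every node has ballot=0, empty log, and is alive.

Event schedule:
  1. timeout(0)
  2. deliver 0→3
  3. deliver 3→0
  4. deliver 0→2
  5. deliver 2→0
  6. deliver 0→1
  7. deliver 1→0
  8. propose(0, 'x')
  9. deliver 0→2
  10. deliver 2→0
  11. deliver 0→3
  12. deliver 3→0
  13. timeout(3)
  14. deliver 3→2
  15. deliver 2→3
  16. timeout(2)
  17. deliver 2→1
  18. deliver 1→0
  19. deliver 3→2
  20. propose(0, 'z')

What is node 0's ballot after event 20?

4

step 1 timeout(0): 0={cand,b=4,log=-}
step 2 deliver 0→3: 3={foll,b=4,log=-}
step 3 deliver 3→0: —
step 4 deliver 0→2: 2={foll,b=4,log=-}
step 5 deliver 2→0: 0={lead,b=4,log=-}
step 6 deliver 0→1: 1={foll,b=4,log=-}
step 7 deliver 1→0: —
step 8 propose(0,'x'): —
step 9 deliver 0→2: 2={foll,b=4,log=x}
step 10 deliver 2→0: —
step 11 deliver 0→3: 3={foll,b=4,log=x}
step 12 deliver 3→0: 0={lead,b=4,log=x}
step 13 timeout(3): 3={cand,b=11,log=x}
step 14 deliver 3→2: 2={foll,b=11,log=x}
step 15 deliver 2→3: —
step 16 timeout(2): 2={cand,b=14,log=x}
step 17 deliver 2→1: 1={foll,b=14,log=-}
step 18 deliver 1→0: —
step 19 deliver 3→2: —
step 20 propose(0,'z'): —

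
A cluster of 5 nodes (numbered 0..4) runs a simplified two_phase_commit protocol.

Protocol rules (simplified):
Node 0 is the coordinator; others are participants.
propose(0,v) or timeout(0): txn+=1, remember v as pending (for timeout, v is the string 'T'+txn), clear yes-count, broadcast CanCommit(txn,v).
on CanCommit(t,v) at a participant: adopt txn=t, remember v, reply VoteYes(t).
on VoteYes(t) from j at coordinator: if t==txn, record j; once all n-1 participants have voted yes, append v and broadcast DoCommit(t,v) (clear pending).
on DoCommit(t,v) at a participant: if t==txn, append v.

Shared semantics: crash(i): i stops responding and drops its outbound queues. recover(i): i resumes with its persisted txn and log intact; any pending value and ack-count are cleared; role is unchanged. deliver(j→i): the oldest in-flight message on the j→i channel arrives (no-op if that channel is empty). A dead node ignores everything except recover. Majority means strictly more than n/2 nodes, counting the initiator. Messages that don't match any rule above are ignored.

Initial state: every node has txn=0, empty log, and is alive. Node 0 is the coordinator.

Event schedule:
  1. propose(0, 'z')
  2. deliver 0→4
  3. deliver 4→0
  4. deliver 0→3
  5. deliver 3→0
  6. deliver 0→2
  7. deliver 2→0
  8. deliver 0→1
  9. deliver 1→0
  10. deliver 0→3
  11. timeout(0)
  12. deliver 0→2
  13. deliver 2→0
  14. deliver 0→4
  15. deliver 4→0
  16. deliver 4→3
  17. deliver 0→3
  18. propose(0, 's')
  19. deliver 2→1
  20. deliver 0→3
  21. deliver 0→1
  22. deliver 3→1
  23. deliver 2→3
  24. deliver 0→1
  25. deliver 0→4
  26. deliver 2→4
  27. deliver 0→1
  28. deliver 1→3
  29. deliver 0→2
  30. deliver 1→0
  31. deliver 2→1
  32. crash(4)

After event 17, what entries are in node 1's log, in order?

after 1 — propose(0,'z'): n0:coor/t1/[-]
after 2 — deliver 0→4: n4:part/t1/[-]
after 3 — deliver 4→0: ·
after 4 — deliver 0→3: n3:part/t1/[-]
after 5 — deliver 3→0: ·
after 6 — deliver 0→2: n2:part/t1/[-]
after 7 — deliver 2→0: ·
after 8 — deliver 0→1: n1:part/t1/[-]
after 9 — deliver 1→0: n0:coor/t1/[z]
after 10 — deliver 0→3: n3:part/t1/[z]
after 11 — timeout(0): n0:coor/t2/[z]
after 12 — deliver 0→2: n2:part/t1/[z]
after 13 — deliver 2→0: ·
after 14 — deliver 0→4: n4:part/t1/[z]
after 15 — deliver 4→0: ·
after 16 — deliver 4→3: ·
after 17 — deliver 0→3: n3:part/t2/[z]

empty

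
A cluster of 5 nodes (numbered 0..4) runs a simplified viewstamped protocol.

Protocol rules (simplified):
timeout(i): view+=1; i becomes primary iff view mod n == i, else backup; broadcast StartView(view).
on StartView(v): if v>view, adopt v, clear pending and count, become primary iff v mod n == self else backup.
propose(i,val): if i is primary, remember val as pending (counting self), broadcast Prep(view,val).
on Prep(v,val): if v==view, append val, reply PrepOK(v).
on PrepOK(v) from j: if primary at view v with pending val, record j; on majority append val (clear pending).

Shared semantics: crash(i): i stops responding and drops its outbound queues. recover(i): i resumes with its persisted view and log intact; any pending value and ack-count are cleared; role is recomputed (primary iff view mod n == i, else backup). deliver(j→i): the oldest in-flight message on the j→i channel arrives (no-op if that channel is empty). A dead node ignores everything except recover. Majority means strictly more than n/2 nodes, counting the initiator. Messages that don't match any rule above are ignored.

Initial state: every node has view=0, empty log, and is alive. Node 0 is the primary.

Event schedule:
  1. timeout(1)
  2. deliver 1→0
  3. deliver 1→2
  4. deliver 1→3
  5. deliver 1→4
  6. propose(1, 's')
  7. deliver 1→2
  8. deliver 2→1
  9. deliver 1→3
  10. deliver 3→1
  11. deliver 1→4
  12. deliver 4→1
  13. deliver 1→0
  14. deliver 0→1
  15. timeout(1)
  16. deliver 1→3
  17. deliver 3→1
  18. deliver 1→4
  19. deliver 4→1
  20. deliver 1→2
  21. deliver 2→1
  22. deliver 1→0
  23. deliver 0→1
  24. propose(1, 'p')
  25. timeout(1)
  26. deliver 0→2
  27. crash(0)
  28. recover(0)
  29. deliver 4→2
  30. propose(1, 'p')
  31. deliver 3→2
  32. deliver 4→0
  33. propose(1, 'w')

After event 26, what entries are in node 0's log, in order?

s

1. timeout(1):  <1:prim v1 ->
2. deliver 1→0:  <0:back v1 ->
3. deliver 1→2:  <2:back v1 ->
4. deliver 1→3:  <3:back v1 ->
5. deliver 1→4:  <4:back v1 ->
6. propose(1,'s'):  nop
7. deliver 1→2:  <2:back v1 s>
8. deliver 2→1:  nop
9. deliver 1→3:  <3:back v1 s>
10. deliver 3→1:  <1:prim v1 s>
11. deliver 1→4:  <4:back v1 s>
12. deliver 4→1:  nop
13. deliver 1→0:  <0:back v1 s>
14. deliver 0→1:  nop
15. timeout(1):  <1:back v2 s>
16. deliver 1→3:  <3:back v2 s>
17. deliver 3→1:  nop
18. deliver 1→4:  <4:back v2 s>
19. deliver 4→1:  nop
20. deliver 1→2:  <2:prim v2 s>
21. deliver 2→1:  nop
22. deliver 1→0:  <0:back v2 s>
23. deliver 0→1:  nop
24. propose(1,'p'):  nop
25. timeout(1):  <1:back v3 s>
26. deliver 0→2:  nop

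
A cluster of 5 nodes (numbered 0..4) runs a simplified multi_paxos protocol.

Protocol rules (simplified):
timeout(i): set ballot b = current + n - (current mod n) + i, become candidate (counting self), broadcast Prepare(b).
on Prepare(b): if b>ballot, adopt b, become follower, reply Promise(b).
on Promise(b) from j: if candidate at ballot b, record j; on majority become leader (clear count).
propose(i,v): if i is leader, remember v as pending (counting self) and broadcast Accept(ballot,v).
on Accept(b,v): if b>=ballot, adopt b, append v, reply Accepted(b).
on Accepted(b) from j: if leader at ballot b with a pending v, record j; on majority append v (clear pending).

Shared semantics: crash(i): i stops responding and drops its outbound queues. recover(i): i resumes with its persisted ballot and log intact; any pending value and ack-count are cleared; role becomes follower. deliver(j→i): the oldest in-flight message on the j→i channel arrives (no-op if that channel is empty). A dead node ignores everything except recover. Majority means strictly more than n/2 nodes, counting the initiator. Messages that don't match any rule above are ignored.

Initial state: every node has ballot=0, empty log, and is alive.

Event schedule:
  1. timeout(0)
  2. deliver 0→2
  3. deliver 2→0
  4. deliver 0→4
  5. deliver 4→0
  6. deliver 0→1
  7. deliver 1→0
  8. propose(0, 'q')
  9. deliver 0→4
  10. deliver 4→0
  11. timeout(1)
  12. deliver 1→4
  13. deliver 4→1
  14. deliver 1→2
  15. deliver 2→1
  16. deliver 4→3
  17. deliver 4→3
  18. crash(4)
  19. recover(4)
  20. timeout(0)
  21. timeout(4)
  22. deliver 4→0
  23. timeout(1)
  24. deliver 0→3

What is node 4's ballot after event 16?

step 1 timeout(0): 0={cand,b=5,log=-}
step 2 deliver 0→2: 2={foll,b=5,log=-}
step 3 deliver 2→0: —
step 4 deliver 0→4: 4={foll,b=5,log=-}
step 5 deliver 4→0: 0={lead,b=5,log=-}
step 6 deliver 0→1: 1={foll,b=5,log=-}
step 7 deliver 1→0: —
step 8 propose(0,'q'): —
step 9 deliver 0→4: 4={foll,b=5,log=q}
step 10 deliver 4→0: —
step 11 timeout(1): 1={cand,b=11,log=-}
step 12 deliver 1→4: 4={foll,b=11,log=q}
step 13 deliver 4→1: —
step 14 deliver 1→2: 2={foll,b=11,log=-}
step 15 deliver 2→1: 1={lead,b=11,log=-}
step 16 deliver 4→3: —

11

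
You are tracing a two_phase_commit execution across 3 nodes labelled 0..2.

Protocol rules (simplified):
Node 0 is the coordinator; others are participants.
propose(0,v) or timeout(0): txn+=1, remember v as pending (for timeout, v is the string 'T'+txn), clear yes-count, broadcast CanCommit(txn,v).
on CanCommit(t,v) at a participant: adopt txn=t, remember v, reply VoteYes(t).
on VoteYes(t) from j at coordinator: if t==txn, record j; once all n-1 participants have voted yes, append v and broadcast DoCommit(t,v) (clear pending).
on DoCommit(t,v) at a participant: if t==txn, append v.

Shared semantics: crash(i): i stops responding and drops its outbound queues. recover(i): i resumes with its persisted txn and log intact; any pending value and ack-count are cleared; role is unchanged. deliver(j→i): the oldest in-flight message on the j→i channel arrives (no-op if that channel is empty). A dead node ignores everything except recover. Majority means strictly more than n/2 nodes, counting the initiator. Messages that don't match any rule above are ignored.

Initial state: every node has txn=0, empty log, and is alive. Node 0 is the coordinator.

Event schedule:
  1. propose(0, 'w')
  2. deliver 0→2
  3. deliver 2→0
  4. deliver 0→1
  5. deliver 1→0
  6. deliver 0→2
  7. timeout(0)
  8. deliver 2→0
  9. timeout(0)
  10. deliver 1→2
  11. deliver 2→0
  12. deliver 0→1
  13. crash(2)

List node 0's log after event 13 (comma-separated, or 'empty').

after 1 — propose(0,'w'): n0:coor/t1/[-]
after 2 — deliver 0→2: n2:part/t1/[-]
after 3 — deliver 2→0: ·
after 4 — deliver 0→1: n1:part/t1/[-]
after 5 — deliver 1→0: n0:coor/t1/[w]
after 6 — deliver 0→2: n2:part/t1/[w]
after 7 — timeout(0): n0:coor/t2/[w]
after 8 — deliver 2→0: ·
after 9 — timeout(0): n0:coor/t3/[w]
after 10 — deliver 1→2: ·
after 11 — deliver 2→0: ·
after 12 — deliver 0→1: n1:part/t1/[w]
after 13 — crash(2): n2:✗part/t1/[w]

w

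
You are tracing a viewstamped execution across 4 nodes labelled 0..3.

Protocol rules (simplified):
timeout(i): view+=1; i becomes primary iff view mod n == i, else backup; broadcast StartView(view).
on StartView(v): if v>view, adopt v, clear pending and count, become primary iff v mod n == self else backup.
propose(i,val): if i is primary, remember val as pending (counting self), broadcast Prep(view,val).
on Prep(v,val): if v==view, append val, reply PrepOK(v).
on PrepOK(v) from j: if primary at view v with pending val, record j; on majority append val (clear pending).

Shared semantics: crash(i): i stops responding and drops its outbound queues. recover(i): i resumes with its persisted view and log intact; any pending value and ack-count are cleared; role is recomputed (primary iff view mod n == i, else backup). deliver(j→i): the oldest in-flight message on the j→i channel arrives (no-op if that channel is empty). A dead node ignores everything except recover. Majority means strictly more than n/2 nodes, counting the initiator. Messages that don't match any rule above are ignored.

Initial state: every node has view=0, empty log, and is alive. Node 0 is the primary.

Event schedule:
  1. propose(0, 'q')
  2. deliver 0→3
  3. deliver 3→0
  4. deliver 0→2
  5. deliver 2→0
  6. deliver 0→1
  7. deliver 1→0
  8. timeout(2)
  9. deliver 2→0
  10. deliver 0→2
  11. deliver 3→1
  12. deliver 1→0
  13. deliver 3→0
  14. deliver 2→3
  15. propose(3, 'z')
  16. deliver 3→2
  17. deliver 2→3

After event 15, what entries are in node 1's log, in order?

step 1 propose(0,'q'): —
step 2 deliver 0→3: 3={back,v=0,log=q}
step 3 deliver 3→0: —
step 4 deliver 0→2: 2={back,v=0,log=q}
step 5 deliver 2→0: 0={prim,v=0,log=q}
step 6 deliver 0→1: 1={back,v=0,log=q}
step 7 deliver 1→0: —
step 8 timeout(2): 2={back,v=1,log=q}
step 9 deliver 2→0: 0={back,v=1,log=q}
step 10 deliver 0→2: —
step 11 deliver 3→1: —
step 12 deliver 1→0: —
step 13 deliver 3→0: —
step 14 deliver 2→3: 3={back,v=1,log=q}
step 15 propose(3,'z'): —

q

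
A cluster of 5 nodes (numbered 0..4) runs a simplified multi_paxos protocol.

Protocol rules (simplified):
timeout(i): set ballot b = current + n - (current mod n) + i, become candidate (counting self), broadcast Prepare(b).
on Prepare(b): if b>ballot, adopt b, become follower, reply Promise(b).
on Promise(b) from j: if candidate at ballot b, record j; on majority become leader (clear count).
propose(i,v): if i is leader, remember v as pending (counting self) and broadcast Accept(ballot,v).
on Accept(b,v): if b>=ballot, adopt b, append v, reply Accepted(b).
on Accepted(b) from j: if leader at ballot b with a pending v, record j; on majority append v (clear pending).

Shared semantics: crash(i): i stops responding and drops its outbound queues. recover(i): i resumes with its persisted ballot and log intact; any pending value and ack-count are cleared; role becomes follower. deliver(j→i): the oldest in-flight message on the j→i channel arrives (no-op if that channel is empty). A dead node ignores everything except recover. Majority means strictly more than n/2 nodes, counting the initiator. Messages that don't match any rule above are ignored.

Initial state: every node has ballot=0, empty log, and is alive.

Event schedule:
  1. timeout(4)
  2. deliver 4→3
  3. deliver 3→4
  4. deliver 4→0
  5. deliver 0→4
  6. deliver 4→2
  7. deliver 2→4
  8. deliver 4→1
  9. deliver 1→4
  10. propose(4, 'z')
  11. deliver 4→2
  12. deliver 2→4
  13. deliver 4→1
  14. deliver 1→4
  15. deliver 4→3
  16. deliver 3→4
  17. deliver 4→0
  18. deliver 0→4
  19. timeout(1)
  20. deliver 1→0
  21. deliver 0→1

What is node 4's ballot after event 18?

9

e1 timeout(4): 4[cand,b=9,-]
e2 deliver 4→3: 3[foll,b=9,-]
e3 deliver 3→4: ·
e4 deliver 4→0: 0[foll,b=9,-]
e5 deliver 0→4: 4[lead,b=9,-]
e6 deliver 4→2: 2[foll,b=9,-]
e7 deliver 2→4: ·
e8 deliver 4→1: 1[foll,b=9,-]
e9 deliver 1→4: ·
e10 propose(4,'z'): ·
e11 deliver 4→2: 2[foll,b=9,z]
e12 deliver 2→4: ·
e13 deliver 4→1: 1[foll,b=9,z]
e14 deliver 1→4: 4[lead,b=9,z]
e15 deliver 4→3: 3[foll,b=9,z]
e16 deliver 3→4: ·
e17 deliver 4→0: 0[foll,b=9,z]
e18 deliver 0→4: ·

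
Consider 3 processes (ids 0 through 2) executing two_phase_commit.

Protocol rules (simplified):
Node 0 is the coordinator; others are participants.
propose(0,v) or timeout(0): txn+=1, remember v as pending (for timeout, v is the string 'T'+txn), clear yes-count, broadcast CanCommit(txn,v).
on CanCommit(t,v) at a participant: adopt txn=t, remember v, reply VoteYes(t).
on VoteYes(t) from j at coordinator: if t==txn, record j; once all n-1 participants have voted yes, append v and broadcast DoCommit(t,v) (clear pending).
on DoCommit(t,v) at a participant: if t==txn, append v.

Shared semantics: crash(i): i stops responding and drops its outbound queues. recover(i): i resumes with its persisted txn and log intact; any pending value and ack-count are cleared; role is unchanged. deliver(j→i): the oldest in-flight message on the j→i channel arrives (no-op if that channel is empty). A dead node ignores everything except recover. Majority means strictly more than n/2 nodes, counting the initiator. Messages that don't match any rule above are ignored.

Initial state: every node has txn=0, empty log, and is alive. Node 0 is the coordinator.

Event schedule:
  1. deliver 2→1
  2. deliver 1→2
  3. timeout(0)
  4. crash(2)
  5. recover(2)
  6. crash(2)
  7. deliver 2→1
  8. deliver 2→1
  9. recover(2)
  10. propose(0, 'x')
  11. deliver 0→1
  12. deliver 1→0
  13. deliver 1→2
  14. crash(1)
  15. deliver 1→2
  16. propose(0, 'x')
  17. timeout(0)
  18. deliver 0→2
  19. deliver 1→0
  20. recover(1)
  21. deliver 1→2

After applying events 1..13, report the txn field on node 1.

1. deliver 2→1:  nop
2. deliver 1→2:  nop
3. timeout(0):  <0:coor t1 ->
4. crash(2):  <2:✗part t0 ->
5. recover(2):  <2:part t0 ->
6. crash(2):  <2:✗part t0 ->
7. deliver 2→1:  nop
8. deliver 2→1:  nop
9. recover(2):  <2:part t0 ->
10. propose(0,'x'):  <0:coor t2 ->
11. deliver 0→1:  <1:part t1 ->
12. deliver 1→0:  nop
13. deliver 1→2:  nop

1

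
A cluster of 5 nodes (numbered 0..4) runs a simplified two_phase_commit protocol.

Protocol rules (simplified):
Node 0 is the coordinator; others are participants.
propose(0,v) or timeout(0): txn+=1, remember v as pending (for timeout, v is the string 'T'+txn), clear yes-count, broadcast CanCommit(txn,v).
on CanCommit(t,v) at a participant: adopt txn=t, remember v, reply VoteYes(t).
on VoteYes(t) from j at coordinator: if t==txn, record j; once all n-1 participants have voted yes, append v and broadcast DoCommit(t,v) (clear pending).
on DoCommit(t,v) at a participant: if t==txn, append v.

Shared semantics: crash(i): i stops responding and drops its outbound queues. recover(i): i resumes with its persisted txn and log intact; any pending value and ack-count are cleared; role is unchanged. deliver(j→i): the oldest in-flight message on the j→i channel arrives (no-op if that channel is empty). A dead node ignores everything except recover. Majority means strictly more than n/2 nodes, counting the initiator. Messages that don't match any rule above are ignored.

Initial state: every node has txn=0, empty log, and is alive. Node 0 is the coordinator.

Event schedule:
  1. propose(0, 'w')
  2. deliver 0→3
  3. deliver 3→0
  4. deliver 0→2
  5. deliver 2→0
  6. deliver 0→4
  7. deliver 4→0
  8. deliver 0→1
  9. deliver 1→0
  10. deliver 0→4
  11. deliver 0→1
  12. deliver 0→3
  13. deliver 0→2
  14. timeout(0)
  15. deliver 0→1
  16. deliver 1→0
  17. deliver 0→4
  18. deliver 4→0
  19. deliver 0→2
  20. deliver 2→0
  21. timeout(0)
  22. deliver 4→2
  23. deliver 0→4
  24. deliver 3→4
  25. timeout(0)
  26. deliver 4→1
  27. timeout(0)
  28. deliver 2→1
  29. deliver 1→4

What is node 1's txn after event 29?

e1 propose(0,'w'): 0[coor,t=1,-]
e2 deliver 0→3: 3[part,t=1,-]
e3 deliver 3→0: ·
e4 deliver 0→2: 2[part,t=1,-]
e5 deliver 2→0: ·
e6 deliver 0→4: 4[part,t=1,-]
e7 deliver 4→0: ·
e8 deliver 0→1: 1[part,t=1,-]
e9 deliver 1→0: 0[coor,t=1,w]
e10 deliver 0→4: 4[part,t=1,w]
e11 deliver 0→1: 1[part,t=1,w]
e12 deliver 0→3: 3[part,t=1,w]
e13 deliver 0→2: 2[part,t=1,w]
e14 timeout(0): 0[coor,t=2,w]
e15 deliver 0→1: 1[part,t=2,w]
e16 deliver 1→0: ·
e17 deliver 0→4: 4[part,t=2,w]
e18 deliver 4→0: ·
e19 deliver 0→2: 2[part,t=2,w]
e20 deliver 2→0: ·
e21 timeout(0): 0[coor,t=3,w]
e22 deliver 4→2: ·
e23 deliver 0→4: 4[part,t=3,w]
e24 deliver 3→4: ·
e25 timeout(0): 0[coor,t=4,w]
e26 deliver 4→1: ·
e27 timeout(0): 0[coor,t=5,w]
e28 deliver 2→1: ·
e29 deliver 1→4: ·

2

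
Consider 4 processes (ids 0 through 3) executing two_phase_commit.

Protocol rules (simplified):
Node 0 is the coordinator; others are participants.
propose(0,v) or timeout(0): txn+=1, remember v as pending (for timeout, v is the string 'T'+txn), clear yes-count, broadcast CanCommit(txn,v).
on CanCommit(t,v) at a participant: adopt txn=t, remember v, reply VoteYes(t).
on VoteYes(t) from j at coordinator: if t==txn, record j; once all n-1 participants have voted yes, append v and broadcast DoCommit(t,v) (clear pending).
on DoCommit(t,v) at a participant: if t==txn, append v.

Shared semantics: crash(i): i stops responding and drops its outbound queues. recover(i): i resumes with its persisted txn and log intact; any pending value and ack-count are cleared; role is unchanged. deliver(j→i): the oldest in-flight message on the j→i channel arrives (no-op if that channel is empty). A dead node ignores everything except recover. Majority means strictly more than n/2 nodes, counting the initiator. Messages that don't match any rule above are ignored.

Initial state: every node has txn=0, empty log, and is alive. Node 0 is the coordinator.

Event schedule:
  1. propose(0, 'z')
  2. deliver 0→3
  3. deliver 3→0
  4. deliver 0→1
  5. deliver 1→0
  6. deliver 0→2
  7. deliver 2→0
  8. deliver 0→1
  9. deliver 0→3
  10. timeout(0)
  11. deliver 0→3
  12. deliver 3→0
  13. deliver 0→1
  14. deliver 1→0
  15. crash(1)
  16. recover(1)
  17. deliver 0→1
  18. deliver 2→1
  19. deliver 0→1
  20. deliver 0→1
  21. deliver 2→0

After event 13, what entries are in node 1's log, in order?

z

e1 propose(0,'z'): 0[coor,t=1,-]
e2 deliver 0→3: 3[part,t=1,-]
e3 deliver 3→0: ·
e4 deliver 0→1: 1[part,t=1,-]
e5 deliver 1→0: ·
e6 deliver 0→2: 2[part,t=1,-]
e7 deliver 2→0: 0[coor,t=1,z]
e8 deliver 0→1: 1[part,t=1,z]
e9 deliver 0→3: 3[part,t=1,z]
e10 timeout(0): 0[coor,t=2,z]
e11 deliver 0→3: 3[part,t=2,z]
e12 deliver 3→0: ·
e13 deliver 0→1: 1[part,t=2,z]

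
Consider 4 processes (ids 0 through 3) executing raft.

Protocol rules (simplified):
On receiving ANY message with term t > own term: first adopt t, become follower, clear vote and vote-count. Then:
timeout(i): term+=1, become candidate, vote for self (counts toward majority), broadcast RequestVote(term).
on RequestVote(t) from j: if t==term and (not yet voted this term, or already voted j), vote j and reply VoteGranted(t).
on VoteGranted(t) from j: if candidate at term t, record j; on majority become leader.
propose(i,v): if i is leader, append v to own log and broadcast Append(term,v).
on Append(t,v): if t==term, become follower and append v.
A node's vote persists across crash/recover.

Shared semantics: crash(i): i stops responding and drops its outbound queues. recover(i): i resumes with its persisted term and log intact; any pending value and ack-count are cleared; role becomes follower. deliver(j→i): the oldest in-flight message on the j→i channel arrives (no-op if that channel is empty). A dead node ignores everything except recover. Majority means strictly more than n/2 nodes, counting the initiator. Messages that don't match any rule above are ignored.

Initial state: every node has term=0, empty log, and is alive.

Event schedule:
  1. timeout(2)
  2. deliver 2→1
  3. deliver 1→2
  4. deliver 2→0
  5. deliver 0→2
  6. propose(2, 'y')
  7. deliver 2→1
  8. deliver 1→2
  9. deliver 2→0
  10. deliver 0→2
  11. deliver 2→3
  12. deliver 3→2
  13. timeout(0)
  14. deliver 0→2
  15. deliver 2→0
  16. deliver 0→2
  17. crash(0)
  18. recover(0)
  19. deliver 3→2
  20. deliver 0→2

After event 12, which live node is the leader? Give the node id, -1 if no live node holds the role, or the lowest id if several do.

step 1 timeout(2): 2={cand,t=1,log=-}
step 2 deliver 2→1: 1={foll,t=1,log=-}
step 3 deliver 1→2: —
step 4 deliver 2→0: 0={foll,t=1,log=-}
step 5 deliver 0→2: 2={lead,t=1,log=-}
step 6 propose(2,'y'): 2={lead,t=1,log=y}
step 7 deliver 2→1: 1={foll,t=1,log=y}
step 8 deliver 1→2: —
step 9 deliver 2→0: 0={foll,t=1,log=y}
step 10 deliver 0→2: —
step 11 deliver 2→3: 3={foll,t=1,log=-}
step 12 deliver 3→2: —

2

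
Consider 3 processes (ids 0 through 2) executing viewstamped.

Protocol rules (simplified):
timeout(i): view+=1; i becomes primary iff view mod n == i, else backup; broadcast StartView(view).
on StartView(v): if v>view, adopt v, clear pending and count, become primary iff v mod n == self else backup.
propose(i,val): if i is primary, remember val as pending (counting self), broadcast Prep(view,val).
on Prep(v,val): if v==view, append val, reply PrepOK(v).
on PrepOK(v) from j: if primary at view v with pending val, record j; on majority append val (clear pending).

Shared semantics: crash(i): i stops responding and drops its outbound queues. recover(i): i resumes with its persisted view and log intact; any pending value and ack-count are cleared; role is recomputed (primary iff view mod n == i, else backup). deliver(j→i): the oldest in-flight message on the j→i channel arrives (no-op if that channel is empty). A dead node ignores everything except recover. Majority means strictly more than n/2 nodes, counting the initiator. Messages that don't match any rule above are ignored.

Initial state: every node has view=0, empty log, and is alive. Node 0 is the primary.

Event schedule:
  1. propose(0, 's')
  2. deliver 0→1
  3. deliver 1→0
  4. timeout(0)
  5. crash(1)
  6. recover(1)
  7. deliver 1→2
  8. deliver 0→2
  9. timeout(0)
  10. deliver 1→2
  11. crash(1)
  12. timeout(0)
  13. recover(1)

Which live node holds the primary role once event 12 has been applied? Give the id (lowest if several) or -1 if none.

0

step 1 propose(0,'s'): —
step 2 deliver 0→1: 1={back,v=0,log=s}
step 3 deliver 1→0: 0={prim,v=0,log=s}
step 4 timeout(0): 0={back,v=1,log=s}
step 5 crash(1): 1={✗back,v=0,log=s}
step 6 recover(1): 1={back,v=0,log=s}
step 7 deliver 1→2: —
step 8 deliver 0→2: 2={back,v=0,log=s}
step 9 timeout(0): 0={back,v=2,log=s}
step 10 deliver 1→2: —
step 11 crash(1): 1={✗back,v=0,log=s}
step 12 timeout(0): 0={prim,v=3,log=s}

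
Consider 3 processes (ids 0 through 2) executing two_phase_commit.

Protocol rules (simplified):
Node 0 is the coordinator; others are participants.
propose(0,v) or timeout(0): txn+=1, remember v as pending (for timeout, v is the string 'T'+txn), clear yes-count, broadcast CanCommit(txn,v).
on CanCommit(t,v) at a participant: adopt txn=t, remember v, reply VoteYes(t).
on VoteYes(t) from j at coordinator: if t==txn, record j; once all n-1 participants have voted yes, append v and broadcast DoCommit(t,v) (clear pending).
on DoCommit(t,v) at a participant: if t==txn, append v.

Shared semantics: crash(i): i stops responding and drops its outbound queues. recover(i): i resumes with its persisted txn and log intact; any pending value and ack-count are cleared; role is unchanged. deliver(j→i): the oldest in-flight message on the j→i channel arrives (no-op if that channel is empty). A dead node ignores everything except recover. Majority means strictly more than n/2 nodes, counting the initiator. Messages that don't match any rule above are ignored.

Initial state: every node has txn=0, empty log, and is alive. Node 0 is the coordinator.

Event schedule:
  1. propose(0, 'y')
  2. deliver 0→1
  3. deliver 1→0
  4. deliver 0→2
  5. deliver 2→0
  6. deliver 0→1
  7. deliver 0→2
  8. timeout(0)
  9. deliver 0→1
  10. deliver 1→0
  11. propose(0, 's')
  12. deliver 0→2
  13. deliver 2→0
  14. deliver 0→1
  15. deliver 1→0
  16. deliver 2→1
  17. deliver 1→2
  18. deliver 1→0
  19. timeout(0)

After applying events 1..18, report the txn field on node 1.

3

after 1 — propose(0,'y'): n0:coor/t1/[-]
after 2 — deliver 0→1: n1:part/t1/[-]
after 3 — deliver 1→0: ·
after 4 — deliver 0→2: n2:part/t1/[-]
after 5 — deliver 2→0: n0:coor/t1/[y]
after 6 — deliver 0→1: n1:part/t1/[y]
after 7 — deliver 0→2: n2:part/t1/[y]
after 8 — timeout(0): n0:coor/t2/[y]
after 9 — deliver 0→1: n1:part/t2/[y]
after 10 — deliver 1→0: ·
after 11 — propose(0,'s'): n0:coor/t3/[y]
after 12 — deliver 0→2: n2:part/t2/[y]
after 13 — deliver 2→0: ·
after 14 — deliver 0→1: n1:part/t3/[y]
after 15 — deliver 1→0: ·
after 16 — deliver 2→1: ·
after 17 — deliver 1→2: ·
after 18 — deliver 1→0: ·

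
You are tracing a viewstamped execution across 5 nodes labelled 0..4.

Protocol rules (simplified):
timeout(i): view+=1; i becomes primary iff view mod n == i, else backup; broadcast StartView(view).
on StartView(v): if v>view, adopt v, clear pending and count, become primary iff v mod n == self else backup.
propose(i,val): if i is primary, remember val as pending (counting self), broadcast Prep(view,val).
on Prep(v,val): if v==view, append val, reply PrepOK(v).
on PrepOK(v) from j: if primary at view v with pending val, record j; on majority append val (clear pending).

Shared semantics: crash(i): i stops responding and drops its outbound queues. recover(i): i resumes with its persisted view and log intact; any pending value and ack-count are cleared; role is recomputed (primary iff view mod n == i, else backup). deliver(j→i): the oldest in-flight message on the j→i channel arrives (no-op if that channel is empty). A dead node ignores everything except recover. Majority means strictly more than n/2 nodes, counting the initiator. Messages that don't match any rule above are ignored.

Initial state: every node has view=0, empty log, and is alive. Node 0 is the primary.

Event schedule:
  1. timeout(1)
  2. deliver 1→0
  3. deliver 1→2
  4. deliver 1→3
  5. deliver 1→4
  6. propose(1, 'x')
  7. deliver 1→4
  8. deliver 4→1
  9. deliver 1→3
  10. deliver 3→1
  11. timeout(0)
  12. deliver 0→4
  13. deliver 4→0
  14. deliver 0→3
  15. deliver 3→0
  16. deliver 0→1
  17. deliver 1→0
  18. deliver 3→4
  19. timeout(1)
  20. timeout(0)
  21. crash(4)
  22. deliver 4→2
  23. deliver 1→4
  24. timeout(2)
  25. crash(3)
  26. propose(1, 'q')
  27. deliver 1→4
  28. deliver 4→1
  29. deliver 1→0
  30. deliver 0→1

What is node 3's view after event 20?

2

1. timeout(1):  <1:prim v1 ->
2. deliver 1→0:  <0:back v1 ->
3. deliver 1→2:  <2:back v1 ->
4. deliver 1→3:  <3:back v1 ->
5. deliver 1→4:  <4:back v1 ->
6. propose(1,'x'):  nop
7. deliver 1→4:  <4:back v1 x>
8. deliver 4→1:  nop
9. deliver 1→3:  <3:back v1 x>
10. deliver 3→1:  <1:prim v1 x>
11. timeout(0):  <0:back v2 ->
12. deliver 0→4:  <4:back v2 x>
13. deliver 4→0:  nop
14. deliver 0→3:  <3:back v2 x>
15. deliver 3→0:  nop
16. deliver 0→1:  <1:back v2 x>
17. deliver 1→0:  nop
18. deliver 3→4:  nop
19. timeout(1):  <1:back v3 x>
20. timeout(0):  <0:back v3 ->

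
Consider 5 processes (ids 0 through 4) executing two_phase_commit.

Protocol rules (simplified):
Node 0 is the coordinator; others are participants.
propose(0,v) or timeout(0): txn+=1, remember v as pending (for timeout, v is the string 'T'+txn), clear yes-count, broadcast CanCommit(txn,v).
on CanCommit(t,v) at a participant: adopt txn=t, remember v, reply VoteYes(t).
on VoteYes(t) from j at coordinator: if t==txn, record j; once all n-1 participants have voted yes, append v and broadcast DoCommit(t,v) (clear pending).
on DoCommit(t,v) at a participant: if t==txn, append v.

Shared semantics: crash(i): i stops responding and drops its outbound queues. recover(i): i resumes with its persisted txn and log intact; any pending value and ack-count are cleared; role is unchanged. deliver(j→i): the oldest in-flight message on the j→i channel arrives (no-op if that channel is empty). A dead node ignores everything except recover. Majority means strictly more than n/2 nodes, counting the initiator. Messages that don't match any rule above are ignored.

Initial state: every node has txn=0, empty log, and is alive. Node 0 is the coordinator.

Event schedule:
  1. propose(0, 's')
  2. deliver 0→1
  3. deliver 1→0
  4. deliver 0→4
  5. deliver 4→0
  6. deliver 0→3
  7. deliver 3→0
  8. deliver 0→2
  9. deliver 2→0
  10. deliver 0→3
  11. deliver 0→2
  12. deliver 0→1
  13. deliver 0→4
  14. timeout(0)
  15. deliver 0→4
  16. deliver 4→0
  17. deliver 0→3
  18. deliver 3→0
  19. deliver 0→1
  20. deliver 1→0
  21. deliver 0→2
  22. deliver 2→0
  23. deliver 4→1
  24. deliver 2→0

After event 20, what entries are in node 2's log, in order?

s

after 1 — propose(0,'s'): n0:coor/t1/[-]
after 2 — deliver 0→1: n1:part/t1/[-]
after 3 — deliver 1→0: ·
after 4 — deliver 0→4: n4:part/t1/[-]
after 5 — deliver 4→0: ·
after 6 — deliver 0→3: n3:part/t1/[-]
after 7 — deliver 3→0: ·
after 8 — deliver 0→2: n2:part/t1/[-]
after 9 — deliver 2→0: n0:coor/t1/[s]
after 10 — deliver 0→3: n3:part/t1/[s]
after 11 — deliver 0→2: n2:part/t1/[s]
after 12 — deliver 0→1: n1:part/t1/[s]
after 13 — deliver 0→4: n4:part/t1/[s]
after 14 — timeout(0): n0:coor/t2/[s]
after 15 — deliver 0→4: n4:part/t2/[s]
after 16 — deliver 4→0: ·
after 17 — deliver 0→3: n3:part/t2/[s]
after 18 — deliver 3→0: ·
after 19 — deliver 0→1: n1:part/t2/[s]
after 20 — deliver 1→0: ·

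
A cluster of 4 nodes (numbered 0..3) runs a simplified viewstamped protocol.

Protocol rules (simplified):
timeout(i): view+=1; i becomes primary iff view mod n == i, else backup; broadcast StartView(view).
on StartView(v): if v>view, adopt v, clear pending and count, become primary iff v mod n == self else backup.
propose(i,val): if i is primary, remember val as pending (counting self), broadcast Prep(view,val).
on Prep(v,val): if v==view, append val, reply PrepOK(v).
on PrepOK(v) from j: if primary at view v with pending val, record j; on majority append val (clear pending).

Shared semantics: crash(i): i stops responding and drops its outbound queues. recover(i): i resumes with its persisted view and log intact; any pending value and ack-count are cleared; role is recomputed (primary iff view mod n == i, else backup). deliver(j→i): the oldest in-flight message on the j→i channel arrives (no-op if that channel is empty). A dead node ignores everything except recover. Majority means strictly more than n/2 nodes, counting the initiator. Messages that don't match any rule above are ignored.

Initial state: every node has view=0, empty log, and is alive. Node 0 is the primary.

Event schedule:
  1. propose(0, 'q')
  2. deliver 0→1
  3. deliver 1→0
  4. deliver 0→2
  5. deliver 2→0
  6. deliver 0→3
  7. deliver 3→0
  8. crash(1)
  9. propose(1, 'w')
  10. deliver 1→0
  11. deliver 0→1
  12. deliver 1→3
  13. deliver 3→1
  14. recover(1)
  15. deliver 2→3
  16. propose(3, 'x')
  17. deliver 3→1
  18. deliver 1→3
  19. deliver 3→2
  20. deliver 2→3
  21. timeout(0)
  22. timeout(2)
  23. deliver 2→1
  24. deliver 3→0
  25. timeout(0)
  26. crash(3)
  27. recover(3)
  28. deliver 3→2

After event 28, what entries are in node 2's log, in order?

1. propose(0,'q'):  nop
2. deliver 0→1:  <1:back v0 q>
3. deliver 1→0:  nop
4. deliver 0→2:  <2:back v0 q>
5. deliver 2→0:  <0:prim v0 q>
6. deliver 0→3:  <3:back v0 q>
7. deliver 3→0:  nop
8. crash(1):  <1:✗back v0 q>
9. propose(1,'w'):  nop
10. deliver 1→0:  nop
11. deliver 0→1:  nop
12. deliver 1→3:  nop
13. deliver 3→1:  nop
14. recover(1):  <1:back v0 q>
15. deliver 2→3:  nop
16. propose(3,'x'):  nop
17. deliver 3→1:  nop
18. deliver 1→3:  nop
19. deliver 3→2:  nop
20. deliver 2→3:  nop
21. timeout(0):  <0:back v1 q>
22. timeout(2):  <2:back v1 q>
23. deliver 2→1:  <1:prim v1 q>
24. deliver 3→0:  nop
25. timeout(0):  <0:back v2 q>
26. crash(3):  <3:✗back v0 q>
27. recover(3):  <3:back v0 q>
28. deliver 3→2:  nop

q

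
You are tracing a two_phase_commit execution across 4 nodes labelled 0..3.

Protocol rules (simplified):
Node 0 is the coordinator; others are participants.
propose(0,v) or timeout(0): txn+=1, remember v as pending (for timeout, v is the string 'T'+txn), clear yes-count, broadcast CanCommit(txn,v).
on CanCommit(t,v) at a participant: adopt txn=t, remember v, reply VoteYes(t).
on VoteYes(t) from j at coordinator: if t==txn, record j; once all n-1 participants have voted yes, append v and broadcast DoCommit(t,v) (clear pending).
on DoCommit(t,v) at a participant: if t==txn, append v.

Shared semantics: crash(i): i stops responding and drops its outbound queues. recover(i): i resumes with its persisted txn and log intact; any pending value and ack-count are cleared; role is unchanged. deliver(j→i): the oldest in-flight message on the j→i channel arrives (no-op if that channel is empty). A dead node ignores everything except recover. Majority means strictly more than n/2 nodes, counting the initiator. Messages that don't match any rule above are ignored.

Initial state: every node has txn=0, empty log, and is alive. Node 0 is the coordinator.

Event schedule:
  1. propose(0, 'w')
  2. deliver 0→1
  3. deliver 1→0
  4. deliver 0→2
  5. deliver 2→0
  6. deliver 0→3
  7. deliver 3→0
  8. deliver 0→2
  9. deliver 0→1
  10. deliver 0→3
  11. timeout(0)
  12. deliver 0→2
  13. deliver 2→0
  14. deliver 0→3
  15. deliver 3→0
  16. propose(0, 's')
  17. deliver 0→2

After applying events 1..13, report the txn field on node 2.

2

1. propose(0,'w'):  <0:coor t1 ->
2. deliver 0→1:  <1:part t1 ->
3. deliver 1→0:  nop
4. deliver 0→2:  <2:part t1 ->
5. deliver 2→0:  nop
6. deliver 0→3:  <3:part t1 ->
7. deliver 3→0:  <0:coor t1 w>
8. deliver 0→2:  <2:part t1 w>
9. deliver 0→1:  <1:part t1 w>
10. deliver 0→3:  <3:part t1 w>
11. timeout(0):  <0:coor t2 w>
12. deliver 0→2:  <2:part t2 w>
13. deliver 2→0:  nop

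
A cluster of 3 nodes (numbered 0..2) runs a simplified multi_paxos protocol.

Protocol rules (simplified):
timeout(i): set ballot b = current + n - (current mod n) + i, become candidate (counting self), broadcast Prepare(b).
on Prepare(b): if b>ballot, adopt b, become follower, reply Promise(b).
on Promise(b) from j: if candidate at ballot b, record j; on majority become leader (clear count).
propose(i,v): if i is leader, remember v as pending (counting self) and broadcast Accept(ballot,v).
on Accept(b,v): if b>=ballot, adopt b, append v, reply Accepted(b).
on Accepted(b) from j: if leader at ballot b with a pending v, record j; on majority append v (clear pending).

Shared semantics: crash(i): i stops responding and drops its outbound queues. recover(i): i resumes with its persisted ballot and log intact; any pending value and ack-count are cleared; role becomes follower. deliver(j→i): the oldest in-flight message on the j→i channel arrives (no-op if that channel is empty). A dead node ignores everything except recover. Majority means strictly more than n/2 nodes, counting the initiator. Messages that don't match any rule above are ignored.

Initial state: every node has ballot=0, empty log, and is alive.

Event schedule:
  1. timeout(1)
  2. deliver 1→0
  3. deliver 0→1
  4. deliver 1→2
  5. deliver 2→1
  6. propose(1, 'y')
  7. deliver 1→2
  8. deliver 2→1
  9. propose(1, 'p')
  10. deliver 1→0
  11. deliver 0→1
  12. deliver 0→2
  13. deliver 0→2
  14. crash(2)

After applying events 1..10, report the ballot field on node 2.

4

step 1 timeout(1): 1={cand,b=4,log=-}
step 2 deliver 1→0: 0={foll,b=4,log=-}
step 3 deliver 0→1: 1={lead,b=4,log=-}
step 4 deliver 1→2: 2={foll,b=4,log=-}
step 5 deliver 2→1: —
step 6 propose(1,'y'): —
step 7 deliver 1→2: 2={foll,b=4,log=y}
step 8 deliver 2→1: 1={lead,b=4,log=y}
step 9 propose(1,'p'): —
step 10 deliver 1→0: 0={foll,b=4,log=y}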